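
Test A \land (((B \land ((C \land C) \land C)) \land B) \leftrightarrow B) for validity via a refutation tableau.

Assume the negation and expand:
Initial set: {F (A \land (((B \land ((C \land C) \land C)) \land B) \leftrightarrow B))}.
F (A \land (((B \land ((C \land C) \land C)) \land B) \leftrightarrow B)): β-rule — branch into F A  //  F (((B \land ((C \land C) \land C)) \land B) \leftrightarrow B).
  branch 1 (add F A):
    ○ open, literals {A=0}.
  branch 2 (add F (((B \land ((C \land C) \land C)) \land B) \leftrightarrow B)):
    F (((B \land ((C \land C) \land C)) \land B) \leftrightarrow B): β-rule — branch into T ((B \land ((C \land C) \land C)) \land B), F B  //  F ((B \land ((C \land C) \land C)) \land B), T B.
      branch 2.1 (add T ((B \land ((C \land C) \land C)) \land B), F B):
        T ((B \land ((C \land C) \land C)) \land B): α-rule — add T (B \land ((C \land C) \land C)), T B.
        × closes — contains both B and \lnot B.
      branch 2.2 (add F ((B \land ((C \land C) \land C)) \land B), T B):
        F ((B \land ((C \land C) \land C)) \land B): β-rule — branch into F (B \land ((C \land C) \land C))  //  F B.
          branch 2.2.1 (add F (B \land ((C \land C) \land C))):
            F (B \land ((C \land C) \land C)): β-rule — branch into F B  //  F ((C \land C) \land C).
              branch 2.2.1.1 (add F B):
                × closes — contains both B and \lnot B.
              branch 2.2.1.2 (add F ((C \land C) \land C)):
                F ((C \land C) \land C): β-rule — branch into F (C \land C)  //  F C.
                  branch 2.2.1.2.1 (add F (C \land C)):
                    F (C \land C): β-rule — branch into F C  //  F C.
                      branch 2.2.1.2.1.1 (add F C):
                        ○ open, literals {B=1, C=0}.
                      branch 2.2.1.2.1.2 (add F C):
                        ○ open, literals {B=1, C=0}.
                  branch 2.2.1.2.2 (add F C):
                    ○ open, literals {B=1, C=0}.
          branch 2.2.2 (add F B):
            × closes — contains both B and \lnot B.
3 branches closed, 4 open.
An open branch gives a countermodel: A=0 (unmentioned atoms arbitrary); under it the original formula is false.

Not valid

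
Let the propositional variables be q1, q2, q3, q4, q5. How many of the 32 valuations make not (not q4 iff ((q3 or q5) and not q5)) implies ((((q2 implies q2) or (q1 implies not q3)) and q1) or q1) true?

Initial set: {(not (not q4 iff ((q3 or q5) and not q5)) implies ((((q2 implies q2) or (q1 implies not q3)) and q1) or q1))}.
(not (not q4 iff ((q3 or q5) and not q5)) implies ((((q2 implies q2) or (q1 implies not q3)) and q1) or q1)): β-rule — branch into not not (not q4 iff ((q3 or q5) and not q5))  //  ((((q2 implies q2) or (q1 implies not q3)) and q1) or q1).
  branch 1 (add not not (not q4 iff ((q3 or q5) and not q5))):
    not not (not q4 iff ((q3 or q5) and not q5)): β-rule — branch into not q4, ((q3 or q5) and not q5)  //  not not q4, not ((q3 or q5) and not q5).
      branch 1.1 (add not q4, ((q3 or q5) and not q5)):
        ((q3 or q5) and not q5): α-rule — add (q3 or q5), not q5.
        (q3 or q5): β-rule — branch into q3  //  q5.
          branch 1.1.1 (add q3):
            ○ open, literals {q3=true, q4=false, q5=false}.
          branch 1.1.2 (add q5):
            × closes — contains both q5 and not q5.
      branch 1.2 (add not not q4, not ((q3 or q5) and not q5)):
        not ((q3 or q5) and not q5): β-rule — branch into not (q3 or q5)  //  not not q5.
          branch 1.2.1 (add not (q3 or q5)):
            not (q3 or q5): α-rule — add not q3, not q5.
            ○ open, literals {q3=false, q4=true, q5=false}.
          branch 1.2.2 (add not not q5):
            ○ open, literals {q4=true, q5=true}.
  branch 2 (add ((((q2 implies q2) or (q1 implies not q3)) and q1) or q1)):
    ((((q2 implies q2) or (q1 implies not q3)) and q1) or q1): β-rule — branch into (((q2 implies q2) or (q1 implies not q3)) and q1)  //  q1.
      branch 2.1 (add (((q2 implies q2) or (q1 implies not q3)) and q1)):
        (((q2 implies q2) or (q1 implies not q3)) and q1): α-rule — add ((q2 implies q2) or (q1 implies not q3)), q1.
        ((q2 implies q2) or (q1 implies not q3)): β-rule — branch into (q2 implies q2)  //  (q1 implies not q3).
          branch 2.1.1 (add (q2 implies q2)):
            (q2 implies q2): β-rule — branch into not q2  //  q2.
              branch 2.1.1.1 (add not q2):
                ○ open, literals {q1=true, q2=false}.
              branch 2.1.1.2 (add q2):
                ○ open, literals {q1=true, q2=true}.
          branch 2.1.2 (add (q1 implies not q3)):
            (q1 implies not q3): β-rule — branch into not q1  //  not q3.
              branch 2.1.2.1 (add not q1):
                × closes — contains both q1 and not q1.
              branch 2.1.2.2 (add not q3):
                ○ open, literals {q1=true, q3=false}.
      branch 2.2 (add q1):
        ○ open, literals {q1=true}.
2 branches closed, 7 open.
Each open branch fixes some atoms; the unmentioned ones are free. Counting distinct full assignments: branch {q3=true, q4=false, q5=false} (q1, q2) contributes 4 new; branch {q3=false, q4=true, q5=false} (q1, q2) contributes 4 new; branch {q4=true, q5=true} (q1, q2, q3) contributes 8 new; branch {q1=true, q2=false} (q3, q4, q5) contributes 4 new; branch {q1=true, q2=true} (q3, q4, q5) contributes 4 new; branch {q1=true, q3=false} (q2, q4, q5) contributes 0 new; branch {q1=true} (q2, q3, q4, q5) contributes 0 new. Total: 24.

24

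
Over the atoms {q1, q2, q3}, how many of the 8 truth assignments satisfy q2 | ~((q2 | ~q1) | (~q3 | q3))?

4

Initial set: {(q2 | ~((q2 | ~q1) | (~q3 | q3)))}.
(q2 | ~((q2 | ~q1) | (~q3 | q3))): β-rule — branch into q2  //  ~((q2 | ~q1) | (~q3 | q3)).
  branch 1 (add q2):
    ○ open, literals {q2=T}.
  branch 2 (add ~((q2 | ~q1) | (~q3 | q3))):
    ~((q2 | ~q1) | (~q3 | q3)): α-rule — add ~(q2 | ~q1), ~(~q3 | q3).
    ~(q2 | ~q1): α-rule — add ~q2, ~~q1.
    ~(~q3 | q3): α-rule — add ~~q3, ~q3.
    × closes — contains both q3 and ~q3.
1 branch closed, 1 open.
Each open branch fixes some atoms; the unmentioned ones are free. Counting distinct full assignments: branch {q2=T} (q1, q3) contributes 4 new. Total: 4.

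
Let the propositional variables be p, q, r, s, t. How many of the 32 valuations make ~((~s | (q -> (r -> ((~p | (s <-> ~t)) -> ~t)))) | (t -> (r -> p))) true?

Initial set: {~((~s | (q -> (r -> ((~p | (s <-> ~t)) -> ~t)))) | (t -> (r -> p)))}.
~((~s | (q -> (r -> ((~p | (s <-> ~t)) -> ~t)))) | (t -> (r -> p))): α-rule — add ~(~s | (q -> (r -> ((~p | (s <-> ~t)) -> ~t)))), ~(t -> (r -> p)).
~(~s | (q -> (r -> ((~p | (s <-> ~t)) -> ~t)))): α-rule — add ~~s, ~(q -> (r -> ((~p | (s <-> ~t)) -> ~t))).
~(t -> (r -> p)): α-rule — add t, ~(r -> p).
~(q -> (r -> ((~p | (s <-> ~t)) -> ~t))): α-rule — add q, ~(r -> ((~p | (s <-> ~t)) -> ~t)).
~(r -> p): α-rule — add r, ~p.
~(r -> ((~p | (s <-> ~t)) -> ~t)): α-rule — add r, ~((~p | (s <-> ~t)) -> ~t).
~((~p | (s <-> ~t)) -> ~t): α-rule — add (~p | (s <-> ~t)), ~~t.
(~p | (s <-> ~t)): β-rule — branch into ~p  //  (s <-> ~t).
  branch 1 (add ~p):
    ○ open, literals {p=F, q=T, r=T, s=T, t=T}.
  branch 2 (add (s <-> ~t)):
    (s <-> ~t): β-rule — branch into s, ~t  //  ~s, ~~t.
      branch 2.1 (add s, ~t):
        × closes — contains both t and ~t.
      branch 2.2 (add ~s, ~~t):
        × closes — contains both s and ~s.
2 branches closed, 1 open.
Each open branch fixes some atoms; the unmentioned ones are free. Counting distinct full assignments: branch {p=F, q=T, r=T, s=T, t=T} (none free) contributes 1 new. Total: 1.

1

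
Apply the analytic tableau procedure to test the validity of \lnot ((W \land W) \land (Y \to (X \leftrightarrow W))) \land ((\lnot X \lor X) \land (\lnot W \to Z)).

Assume the negation and expand:
Initial set: {\lnot (\lnot ((W \land W) \land (Y \to (X \leftrightarrow W))) \land ((\lnot X \lor X) \land (\lnot W \to Z)))}.
\lnot (\lnot ((W \land W) \land (Y \to (X \leftrightarrow W))) \land ((\lnot X \lor X) \land (\lnot W \to Z))): β-rule — branch into \lnot \lnot ((W \land W) \land (Y \to (X \leftrightarrow W)))  //  \lnot ((\lnot X \lor X) \land (\lnot W \to Z)).
  branch 1 (add \lnot \lnot ((W \land W) \land (Y \to (X \leftrightarrow W)))):
    \lnot \lnot ((W \land W) \land (Y \to (X \leftrightarrow W))): α-rule — add (W \land W), (Y \to (X \leftrightarrow W)).
    (W \land W): α-rule — add W, W.
    (Y \to (X \leftrightarrow W)): β-rule — branch into \lnot Y  //  (X \leftrightarrow W).
      branch 1.1 (add \lnot Y):
        ○ open, literals {W=T, Y=F}.
      branch 1.2 (add (X \leftrightarrow W)):
        (X \leftrightarrow W): β-rule — branch into X, W  //  \lnot X, \lnot W.
          branch 1.2.1 (add X, W):
            ○ open, literals {W=T, X=T}.
          branch 1.2.2 (add \lnot X, \lnot W):
            × closes — contains both W and \lnot W.
  branch 2 (add \lnot ((\lnot X \lor X) \land (\lnot W \to Z))):
    \lnot ((\lnot X \lor X) \land (\lnot W \to Z)): β-rule — branch into \lnot (\lnot X \lor X)  //  \lnot (\lnot W \to Z).
      branch 2.1 (add \lnot (\lnot X \lor X)):
        \lnot (\lnot X \lor X): α-rule — add \lnot \lnot X, \lnot X.
        × closes — contains both X and \lnot X.
      branch 2.2 (add \lnot (\lnot W \to Z)):
        \lnot (\lnot W \to Z): α-rule — add \lnot W, \lnot Z.
        ○ open, literals {W=F, Z=F}.
2 branches closed, 3 open.
An open branch gives a countermodel: W=T, Y=F (unmentioned atoms arbitrary); under it the original formula is false.

Not valid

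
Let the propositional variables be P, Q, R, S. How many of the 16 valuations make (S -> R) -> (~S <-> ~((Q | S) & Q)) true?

Initial set: {((S -> R) -> (~S <-> ~((Q | S) & Q)))}.
((S -> R) -> (~S <-> ~((Q | S) & Q))): β-rule — branch into ~(S -> R)  //  (~S <-> ~((Q | S) & Q)).
  branch 1 (add ~(S -> R)):
    ~(S -> R): α-rule — add S, ~R.
    ○ open, literals {R=false, S=true}.
  branch 2 (add (~S <-> ~((Q | S) & Q))):
    (~S <-> ~((Q | S) & Q)): β-rule — branch into ~S, ~((Q | S) & Q)  //  ~~S, ~~((Q | S) & Q).
      branch 2.1 (add ~S, ~((Q | S) & Q)):
        ~((Q | S) & Q): β-rule — branch into ~(Q | S)  //  ~Q.
          branch 2.1.1 (add ~(Q | S)):
            ~(Q | S): α-rule — add ~Q, ~S.
            ○ open, literals {Q=false, S=false}.
          branch 2.1.2 (add ~Q):
            ○ open, literals {Q=false, S=false}.
      branch 2.2 (add ~~S, ~~((Q | S) & Q)):
        ~~((Q | S) & Q): α-rule — add (Q | S), Q.
        (Q | S): β-rule — branch into Q  //  S.
          branch 2.2.1 (add Q):
            ○ open, literals {Q=true, S=true}.
          branch 2.2.2 (add S):
            ○ open, literals {Q=true, S=true}.
0 branches closed, 5 open.
Each open branch fixes some atoms; the unmentioned ones are free. Counting distinct full assignments: branch {R=false, S=true} (P, Q) contributes 4 new; branch {Q=false, S=false} (P, R) contributes 4 new; branch {Q=false, S=false} (P, R) contributes 0 new; branch {Q=true, S=true} (P, R) contributes 2 new; branch {Q=true, S=true} (P, R) contributes 0 new. Total: 10.

10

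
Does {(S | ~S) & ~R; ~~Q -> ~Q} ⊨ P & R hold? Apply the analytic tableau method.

Initial set: {((S | ~S) & ~R); (~~Q -> ~Q); ~(P & R)}.
((S | ~S) & ~R): α-rule — add (S | ~S), ~R.
(~~Q -> ~Q): β-rule — branch into ~~~Q  //  ~Q.
  branch 1 (add ~~~Q):
    ~~~Q: drop double negation, giving ~Q.
    ~(P & R): β-rule — branch into ~P  //  ~R.
      branch 1.1 (add ~P):
        (S | ~S): β-rule — branch into S  //  ~S.
          branch 1.1.1 (add S):
            ○ open, literals {P=F, Q=F, R=F, S=T}.
          branch 1.1.2 (add ~S):
            ○ open, literals {P=F, Q=F, R=F, S=F}.
      branch 1.2 (add ~R):
        (S | ~S): β-rule — branch into S  //  ~S.
          branch 1.2.1 (add S):
            ○ open, literals {Q=F, R=F, S=T}.
          branch 1.2.2 (add ~S):
            ○ open, literals {Q=F, R=F, S=F}.
  branch 2 (add ~Q):
    ~(P & R): β-rule — branch into ~P  //  ~R.
      branch 2.1 (add ~P):
        (S | ~S): β-rule — branch into S  //  ~S.
          branch 2.1.1 (add S):
            ○ open, literals {P=F, Q=F, R=F, S=T}.
          branch 2.1.2 (add ~S):
            ○ open, literals {P=F, Q=F, R=F, S=F}.
      branch 2.2 (add ~R):
        (S | ~S): β-rule — branch into S  //  ~S.
          branch 2.2.1 (add S):
            ○ open, literals {Q=F, R=F, S=T}.
          branch 2.2.2 (add ~S):
            ○ open, literals {Q=F, R=F, S=F}.
0 branches closed, 8 open.
An open branch gives a countermodel: P=F, Q=F, R=F, S=T (unmentioned atoms arbitrary); the premises hold there but the conclusion fails.

No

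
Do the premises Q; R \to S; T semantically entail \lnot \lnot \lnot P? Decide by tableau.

Initial set: {Q; (R \to S); T; \lnot \lnot \lnot \lnot P}.
\lnot \lnot \lnot \lnot P: drop double negation, giving \lnot \lnot P.
(R \to S): β-rule — branch into \lnot R  //  S.
  branch 1 (add \lnot R):
    ○ open, literals {P=T, Q=T, R=F, T=T}.
  branch 2 (add S):
    ○ open, literals {P=T, Q=T, S=T, T=T}.
0 branches closed, 2 open.
An open branch gives a countermodel: P=T, Q=T, R=F, T=T (unmentioned atoms arbitrary); the premises hold there but the conclusion fails.

No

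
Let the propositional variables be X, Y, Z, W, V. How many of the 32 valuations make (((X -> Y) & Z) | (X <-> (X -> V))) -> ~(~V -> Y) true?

16

Initial set: {((((X -> Y) & Z) | (X <-> (X -> V))) -> ~(~V -> Y))}.
((((X -> Y) & Z) | (X <-> (X -> V))) -> ~(~V -> Y)): β-rule — branch into ~(((X -> Y) & Z) | (X <-> (X -> V)))  //  ~(~V -> Y).
  branch 1 (add ~(((X -> Y) & Z) | (X <-> (X -> V)))):
    ~(((X -> Y) & Z) | (X <-> (X -> V))): α-rule — add ~((X -> Y) & Z), ~(X <-> (X -> V)).
    ~((X -> Y) & Z): β-rule — branch into ~(X -> Y)  //  ~Z.
      branch 1.1 (add ~(X -> Y)):
        ~(X -> Y): α-rule — add X, ~Y.
        ~(X <-> (X -> V)): β-rule — branch into X, ~(X -> V)  //  ~X, (X -> V).
          branch 1.1.1 (add X, ~(X -> V)):
            ~(X -> V): α-rule — add X, ~V.
            ○ open, literals {V=0, X=1, Y=0}.
          branch 1.1.2 (add ~X, (X -> V)):
            × closes — contains both X and ~X.
      branch 1.2 (add ~Z):
        ~(X <-> (X -> V)): β-rule — branch into X, ~(X -> V)  //  ~X, (X -> V).
          branch 1.2.1 (add X, ~(X -> V)):
            ~(X -> V): α-rule — add X, ~V.
            ○ open, literals {V=0, X=1, Z=0}.
          branch 1.2.2 (add ~X, (X -> V)):
            (X -> V): β-rule — branch into ~X  //  V.
              branch 1.2.2.1 (add ~X):
                ○ open, literals {X=0, Z=0}.
              branch 1.2.2.2 (add V):
                ○ open, literals {V=1, X=0, Z=0}.
  branch 2 (add ~(~V -> Y)):
    ~(~V -> Y): α-rule — add ~V, ~Y.
    ○ open, literals {V=0, Y=0}.
1 branch closed, 5 open.
Each open branch fixes some atoms; the unmentioned ones are free. Counting distinct full assignments: branch {V=0, X=1, Y=0} (Z, W) contributes 4 new; branch {V=0, X=1, Z=0} (Y, W) contributes 2 new; branch {X=0, Z=0} (Y, W, V) contributes 8 new; branch {V=1, X=0, Z=0} (Y, W) contributes 0 new; branch {V=0, Y=0} (X, Z, W) contributes 2 new. Total: 16.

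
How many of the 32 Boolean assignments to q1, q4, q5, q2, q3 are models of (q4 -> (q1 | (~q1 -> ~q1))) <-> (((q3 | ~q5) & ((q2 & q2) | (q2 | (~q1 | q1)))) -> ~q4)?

Initial set: {((q4 -> (q1 | (~q1 -> ~q1))) <-> (((q3 | ~q5) & ((q2 & q2) | (q2 | (~q1 | q1)))) -> ~q4))}.
((q4 -> (q1 | (~q1 -> ~q1))) <-> (((q3 | ~q5) & ((q2 & q2) | (q2 | (~q1 | q1)))) -> ~q4)): β-rule — branch into (q4 -> (q1 | (~q1 -> ~q1))), (((q3 | ~q5) & ((q2 & q2) | (q2 | (~q1 | q1)))) -> ~q4)  //  ~(q4 -> (q1 | (~q1 -> ~q1))), ~(((q3 | ~q5) & ((q2 & q2) | (q2 | (~q1 | q1)))) -> ~q4).
  branch 1 (add (q4 -> (q1 | (~q1 -> ~q1))), (((q3 | ~q5) & ((q2 & q2) | (q2 | (~q1 | q1)))) -> ~q4)):
    (q4 -> (q1 | (~q1 -> ~q1))): β-rule — branch into ~q4  //  (q1 | (~q1 -> ~q1)).
      branch 1.1 (add ~q4):
        (((q3 | ~q5) & ((q2 & q2) | (q2 | (~q1 | q1)))) -> ~q4): β-rule — branch into ~((q3 | ~q5) & ((q2 & q2) | (q2 | (~q1 | q1))))  //  ~q4.
          branch 1.1.1 (add ~((q3 | ~q5) & ((q2 & q2) | (q2 | (~q1 | q1))))):
            ~((q3 | ~q5) & ((q2 & q2) | (q2 | (~q1 | q1)))): β-rule — branch into ~(q3 | ~q5)  //  ~((q2 & q2) | (q2 | (~q1 | q1))).
              branch 1.1.1.1 (add ~(q3 | ~q5)):
                ~(q3 | ~q5): α-rule — add ~q3, ~~q5.
                ○ open, literals {q3=F, q4=F, q5=T}.
              branch 1.1.1.2 (add ~((q2 & q2) | (q2 | (~q1 | q1)))):
                ~((q2 & q2) | (q2 | (~q1 | q1))): α-rule — add ~(q2 & q2), ~(q2 | (~q1 | q1)).
                ~(q2 | (~q1 | q1)): α-rule — add ~q2, ~(~q1 | q1).
                ~(~q1 | q1): α-rule — add ~~q1, ~q1.
                × closes — contains both q1 and ~q1.
          branch 1.1.2 (add ~q4):
            ○ open, literals {q4=F}.
      branch 1.2 (add (q1 | (~q1 -> ~q1))):
        (((q3 | ~q5) & ((q2 & q2) | (q2 | (~q1 | q1)))) -> ~q4): β-rule — branch into ~((q3 | ~q5) & ((q2 & q2) | (q2 | (~q1 | q1))))  //  ~q4.
          branch 1.2.1 (add ~((q3 | ~q5) & ((q2 & q2) | (q2 | (~q1 | q1))))):
            (q1 | (~q1 -> ~q1)): β-rule — branch into q1  //  (~q1 -> ~q1).
              branch 1.2.1.1 (add q1):
                ~((q3 | ~q5) & ((q2 & q2) | (q2 | (~q1 | q1)))): β-rule — branch into ~(q3 | ~q5)  //  ~((q2 & q2) | (q2 | (~q1 | q1))).
                  branch 1.2.1.1.1 (add ~(q3 | ~q5)):
                    ~(q3 | ~q5): α-rule — add ~q3, ~~q5.
                    ○ open, literals {q1=T, q3=F, q5=T}.
                  branch 1.2.1.1.2 (add ~((q2 & q2) | (q2 | (~q1 | q1)))):
                    ~((q2 & q2) | (q2 | (~q1 | q1))): α-rule — add ~(q2 & q2), ~(q2 | (~q1 | q1)).
                    ~(q2 | (~q1 | q1)): α-rule — add ~q2, ~(~q1 | q1).
                    ~(~q1 | q1): α-rule — add ~~q1, ~q1.
                    × closes — contains both q1 and ~q1.
              branch 1.2.1.2 (add (~q1 -> ~q1)):
                ~((q3 | ~q5) & ((q2 & q2) | (q2 | (~q1 | q1)))): β-rule — branch into ~(q3 | ~q5)  //  ~((q2 & q2) | (q2 | (~q1 | q1))).
                  branch 1.2.1.2.1 (add ~(q3 | ~q5)):
                    ~(q3 | ~q5): α-rule — add ~q3, ~~q5.
                    (~q1 -> ~q1): β-rule — branch into ~~q1  //  ~q1.
                      branch 1.2.1.2.1.1 (add ~~q1):
                        ○ open, literals {q1=T, q3=F, q5=T}.
                      branch 1.2.1.2.1.2 (add ~q1):
                        ○ open, literals {q1=F, q3=F, q5=T}.
                  branch 1.2.1.2.2 (add ~((q2 & q2) | (q2 | (~q1 | q1)))):
                    ~((q2 & q2) | (q2 | (~q1 | q1))): α-rule — add ~(q2 & q2), ~(q2 | (~q1 | q1)).
                    ~(q2 | (~q1 | q1)): α-rule — add ~q2, ~(~q1 | q1).
                    ~(~q1 | q1): α-rule — add ~~q1, ~q1.
                    × closes — contains both q1 and ~q1.
          branch 1.2.2 (add ~q4):
            (q1 | (~q1 -> ~q1)): β-rule — branch into q1  //  (~q1 -> ~q1).
              branch 1.2.2.1 (add q1):
                ○ open, literals {q1=T, q4=F}.
              branch 1.2.2.2 (add (~q1 -> ~q1)):
                (~q1 -> ~q1): β-rule — branch into ~~q1  //  ~q1.
                  branch 1.2.2.2.1 (add ~~q1):
                    ○ open, literals {q1=T, q4=F}.
                  branch 1.2.2.2.2 (add ~q1):
                    ○ open, literals {q1=F, q4=F}.
  branch 2 (add ~(q4 -> (q1 | (~q1 -> ~q1))), ~(((q3 | ~q5) & ((q2 & q2) | (q2 | (~q1 | q1)))) -> ~q4)):
    ~(q4 -> (q1 | (~q1 -> ~q1))): α-rule — add q4, ~(q1 | (~q1 -> ~q1)).
    ~(((q3 | ~q5) & ((q2 & q2) | (q2 | (~q1 | q1)))) -> ~q4): α-rule — add ((q3 | ~q5) & ((q2 & q2) | (q2 | (~q1 | q1)))), ~~q4.
    ~(q1 | (~q1 -> ~q1)): α-rule — add ~q1, ~(~q1 -> ~q1).
    ((q3 | ~q5) & ((q2 & q2) | (q2 | (~q1 | q1)))): α-rule — add (q3 | ~q5), ((q2 & q2) | (q2 | (~q1 | q1))).
    ~(~q1 -> ~q1): α-rule — add ~q1, ~~q1.
    × closes — contains both q1 and ~q1.
4 branches closed, 8 open.
Each open branch fixes some atoms; the unmentioned ones are free. Counting distinct full assignments: branch {q3=F, q4=F, q5=T} (q1, q2) contributes 4 new; branch {q4=F} (q1, q5, q2, q3) contributes 12 new; branch {q1=T, q3=F, q5=T} (q4, q2) contributes 2 new; branch {q1=T, q3=F, q5=T} (q4, q2) contributes 0 new; branch {q1=F, q3=F, q5=T} (q4, q2) contributes 2 new; branch {q1=T, q4=F} (q5, q2, q3) contributes 0 new; branch {q1=T, q4=F} (q5, q2, q3) contributes 0 new; branch {q1=F, q4=F} (q5, q2, q3) contributes 0 new. Total: 20.

20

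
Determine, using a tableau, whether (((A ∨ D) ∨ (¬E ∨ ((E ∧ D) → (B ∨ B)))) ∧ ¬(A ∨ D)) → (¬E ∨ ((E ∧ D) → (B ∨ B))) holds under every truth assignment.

Valid

Assume the negation and expand:
Initial set: {F ((((A ∨ D) ∨ (¬E ∨ ((E ∧ D) → (B ∨ B)))) ∧ ¬(A ∨ D)) → (¬E ∨ ((E ∧ D) → (B ∨ B))))}.
F ((((A ∨ D) ∨ (¬E ∨ ((E ∧ D) → (B ∨ B)))) ∧ ¬(A ∨ D)) → (¬E ∨ ((E ∧ D) → (B ∨ B)))): α-rule — add T (((A ∨ D) ∨ (¬E ∨ ((E ∧ D) → (B ∨ B)))) ∧ ¬(A ∨ D)), F (¬E ∨ ((E ∧ D) → (B ∨ B))).
T (((A ∨ D) ∨ (¬E ∨ ((E ∧ D) → (B ∨ B)))) ∧ ¬(A ∨ D)): α-rule — add T ((A ∨ D) ∨ (¬E ∨ ((E ∧ D) → (B ∨ B)))), T ¬(A ∨ D).
F (¬E ∨ ((E ∧ D) → (B ∨ B))): α-rule — add F ¬E, F ((E ∧ D) → (B ∨ B)).
T ¬(A ∨ D): α-rule — add F A, F D.
F ((E ∧ D) → (B ∨ B)): α-rule — add T (E ∧ D), F (B ∨ B).
T (E ∧ D): α-rule — add T E, T D.
× closes — contains both D and ¬D.
All 1 branch closes.
Every branch closed, so the negation is unsatisfiable and the formula is valid.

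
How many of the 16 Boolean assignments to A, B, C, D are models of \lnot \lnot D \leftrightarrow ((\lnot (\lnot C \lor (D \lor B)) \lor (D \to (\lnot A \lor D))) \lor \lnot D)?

Initial set: {T (\lnot \lnot D \leftrightarrow ((\lnot (\lnot C \lor (D \lor B)) \lor (D \to (\lnot A \lor D))) \lor \lnot D))}.
T (\lnot \lnot D \leftrightarrow ((\lnot (\lnot C \lor (D \lor B)) \lor (D \to (\lnot A \lor D))) \lor \lnot D)): β-rule — branch into T \lnot \lnot D, T ((\lnot (\lnot C \lor (D \lor B)) \lor (D \to (\lnot A \lor D))) \lor \lnot D)  //  F \lnot \lnot D, F ((\lnot (\lnot C \lor (D \lor B)) \lor (D \to (\lnot A \lor D))) \lor \lnot D).
  branch 1 (add T \lnot \lnot D, T ((\lnot (\lnot C \lor (D \lor B)) \lor (D \to (\lnot A \lor D))) \lor \lnot D)):
    T \lnot \lnot D: drop double negation, giving T D.
    T ((\lnot (\lnot C \lor (D \lor B)) \lor (D \to (\lnot A \lor D))) \lor \lnot D): β-rule — branch into T (\lnot (\lnot C \lor (D \lor B)) \lor (D \to (\lnot A \lor D)))  //  T \lnot D.
      branch 1.1 (add T (\lnot (\lnot C \lor (D \lor B)) \lor (D \to (\lnot A \lor D)))):
        T (\lnot (\lnot C \lor (D \lor B)) \lor (D \to (\lnot A \lor D))): β-rule — branch into T \lnot (\lnot C \lor (D \lor B))  //  T (D \to (\lnot A \lor D)).
          branch 1.1.1 (add T \lnot (\lnot C \lor (D \lor B))):
            T \lnot (\lnot C \lor (D \lor B)): α-rule — add F \lnot C, F (D \lor B).
            F (D \lor B): α-rule — add F D, F B.
            × closes — contains both D and \lnot D.
          branch 1.1.2 (add T (D \to (\lnot A \lor D))):
            T (D \to (\lnot A \lor D)): β-rule — branch into F D  //  T (\lnot A \lor D).
              branch 1.1.2.1 (add F D):
                × closes — contains both D and \lnot D.
              branch 1.1.2.2 (add T (\lnot A \lor D)):
                T (\lnot A \lor D): β-rule — branch into T \lnot A  //  T D.
                  branch 1.1.2.2.1 (add T \lnot A):
                    ○ open, literals {A=false, D=true}.
                  branch 1.1.2.2.2 (add T D):
                    ○ open, literals {D=true}.
      branch 1.2 (add T \lnot D):
        × closes — contains both D and \lnot D.
  branch 2 (add F \lnot \lnot D, F ((\lnot (\lnot C \lor (D \lor B)) \lor (D \to (\lnot A \lor D))) \lor \lnot D)):
    F \lnot \lnot D: drop double negation, giving F D.
    F ((\lnot (\lnot C \lor (D \lor B)) \lor (D \to (\lnot A \lor D))) \lor \lnot D): α-rule — add F (\lnot (\lnot C \lor (D \lor B)) \lor (D \to (\lnot A \lor D))), F \lnot D.
    × closes — contains both D and \lnot D.
4 branches closed, 2 open.
Each open branch fixes some atoms; the unmentioned ones are free. Counting distinct full assignments: branch {A=false, D=true} (B, C) contributes 4 new; branch {D=true} (A, B, C) contributes 4 new. Total: 8.

8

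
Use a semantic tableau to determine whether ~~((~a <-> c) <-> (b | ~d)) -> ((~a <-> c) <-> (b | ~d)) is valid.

Valid

Assume the negation and expand:
Initial set: {~(~~((~a <-> c) <-> (b | ~d)) -> ((~a <-> c) <-> (b | ~d)))}.
~(~~((~a <-> c) <-> (b | ~d)) -> ((~a <-> c) <-> (b | ~d))): α-rule — add ~~((~a <-> c) <-> (b | ~d)), ~((~a <-> c) <-> (b | ~d)).
~~((~a <-> c) <-> (b | ~d)): drop double negation, giving ((~a <-> c) <-> (b | ~d)).
~((~a <-> c) <-> (b | ~d)): β-rule — branch into (~a <-> c), ~(b | ~d)  //  ~(~a <-> c), (b | ~d).
  branch 1 (add (~a <-> c), ~(b | ~d)):
    ~(b | ~d): α-rule — add ~b, ~~d.
    ((~a <-> c) <-> (b | ~d)): β-rule — branch into (~a <-> c), (b | ~d)  //  ~(~a <-> c), ~(b | ~d).
      branch 1.1 (add (~a <-> c), (b | ~d)):
        (~a <-> c): β-rule — branch into ~a, c  //  ~~a, ~c.
          branch 1.1.1 (add ~a, c):
            (~a <-> c): β-rule — branch into ~a, c  //  ~~a, ~c.
              branch 1.1.1.1 (add ~a, c):
                (b | ~d): β-rule — branch into b  //  ~d.
                  branch 1.1.1.1.1 (add b):
                    × closes — contains both b and ~b.
                  branch 1.1.1.1.2 (add ~d):
                    × closes — contains both d and ~d.
              branch 1.1.1.2 (add ~~a, ~c):
                × closes — contains both a and ~a.
          branch 1.1.2 (add ~~a, ~c):
            (~a <-> c): β-rule — branch into ~a, c  //  ~~a, ~c.
              branch 1.1.2.1 (add ~a, c):
                × closes — contains both a and ~a.
              branch 1.1.2.2 (add ~~a, ~c):
                (b | ~d): β-rule — branch into b  //  ~d.
                  branch 1.1.2.2.1 (add b):
                    × closes — contains both b and ~b.
                  branch 1.1.2.2.2 (add ~d):
                    × closes — contains both d and ~d.
      branch 1.2 (add ~(~a <-> c), ~(b | ~d)):
        ~(b | ~d): α-rule — add ~b, ~~d.
        (~a <-> c): β-rule — branch into ~a, c  //  ~~a, ~c.
          branch 1.2.1 (add ~a, c):
            ~(~a <-> c): β-rule — branch into ~a, ~c  //  ~~a, c.
              branch 1.2.1.1 (add ~a, ~c):
                × closes — contains both c and ~c.
              branch 1.2.1.2 (add ~~a, c):
                × closes — contains both a and ~a.
          branch 1.2.2 (add ~~a, ~c):
            ~(~a <-> c): β-rule — branch into ~a, ~c  //  ~~a, c.
              branch 1.2.2.1 (add ~a, ~c):
                × closes — contains both a and ~a.
              branch 1.2.2.2 (add ~~a, c):
                × closes — contains both c and ~c.
  branch 2 (add ~(~a <-> c), (b | ~d)):
    ((~a <-> c) <-> (b | ~d)): β-rule — branch into (~a <-> c), (b | ~d)  //  ~(~a <-> c), ~(b | ~d).
      branch 2.1 (add (~a <-> c), (b | ~d)):
        ~(~a <-> c): β-rule — branch into ~a, ~c  //  ~~a, c.
          branch 2.1.1 (add ~a, ~c):
            (b | ~d): β-rule — branch into b  //  ~d.
              branch 2.1.1.1 (add b):
                (~a <-> c): β-rule — branch into ~a, c  //  ~~a, ~c.
                  branch 2.1.1.1.1 (add ~a, c):
                    × closes — contains both c and ~c.
                  branch 2.1.1.1.2 (add ~~a, ~c):
                    × closes — contains both a and ~a.
              branch 2.1.1.2 (add ~d):
                (~a <-> c): β-rule — branch into ~a, c  //  ~~a, ~c.
                  branch 2.1.1.2.1 (add ~a, c):
                    × closes — contains both c and ~c.
                  branch 2.1.1.2.2 (add ~~a, ~c):
                    × closes — contains both a and ~a.
          branch 2.1.2 (add ~~a, c):
            (b | ~d): β-rule — branch into b  //  ~d.
              branch 2.1.2.1 (add b):
                (~a <-> c): β-rule — branch into ~a, c  //  ~~a, ~c.
                  branch 2.1.2.1.1 (add ~a, c):
                    × closes — contains both a and ~a.
                  branch 2.1.2.1.2 (add ~~a, ~c):
                    × closes — contains both c and ~c.
              branch 2.1.2.2 (add ~d):
                (~a <-> c): β-rule — branch into ~a, c  //  ~~a, ~c.
                  branch 2.1.2.2.1 (add ~a, c):
                    × closes — contains both a and ~a.
                  branch 2.1.2.2.2 (add ~~a, ~c):
                    × closes — contains both c and ~c.
      branch 2.2 (add ~(~a <-> c), ~(b | ~d)):
        ~(b | ~d): α-rule — add ~b, ~~d.
        ~(~a <-> c): β-rule — branch into ~a, ~c  //  ~~a, c.
          branch 2.2.1 (add ~a, ~c):
            (b | ~d): β-rule — branch into b  //  ~d.
              branch 2.2.1.1 (add b):
                × closes — contains both b and ~b.
              branch 2.2.1.2 (add ~d):
                × closes — contains both d and ~d.
          branch 2.2.2 (add ~~a, c):
            (b | ~d): β-rule — branch into b  //  ~d.
              branch 2.2.2.1 (add b):
                × closes — contains both b and ~b.
              branch 2.2.2.2 (add ~d):
                × closes — contains both d and ~d.
All 22 branches close.
Every branch closed, so the negation is unsatisfiable and the formula is valid.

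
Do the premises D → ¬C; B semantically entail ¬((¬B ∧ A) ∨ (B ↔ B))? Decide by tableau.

No

Initial set: {(D → ¬C); B; ¬¬((¬B ∧ A) ∨ (B ↔ B))}.
(D → ¬C): β-rule — branch into ¬D  //  ¬C.
  branch 1 (add ¬D):
    ¬¬((¬B ∧ A) ∨ (B ↔ B)): β-rule — branch into (¬B ∧ A)  //  (B ↔ B).
      branch 1.1 (add (¬B ∧ A)):
        (¬B ∧ A): α-rule — add ¬B, A.
        × closes — contains both B and ¬B.
      branch 1.2 (add (B ↔ B)):
        (B ↔ B): β-rule — branch into B, B  //  ¬B, ¬B.
          branch 1.2.1 (add B, B):
            ○ open, literals {B=1, D=0}.
          branch 1.2.2 (add ¬B, ¬B):
            × closes — contains both B and ¬B.
  branch 2 (add ¬C):
    ¬¬((¬B ∧ A) ∨ (B ↔ B)): β-rule — branch into (¬B ∧ A)  //  (B ↔ B).
      branch 2.1 (add (¬B ∧ A)):
        (¬B ∧ A): α-rule — add ¬B, A.
        × closes — contains both B and ¬B.
      branch 2.2 (add (B ↔ B)):
        (B ↔ B): β-rule — branch into B, B  //  ¬B, ¬B.
          branch 2.2.1 (add B, B):
            ○ open, literals {B=1, C=0}.
          branch 2.2.2 (add ¬B, ¬B):
            × closes — contains both B and ¬B.
4 branches closed, 2 open.
An open branch gives a countermodel: B=1, D=0 (unmentioned atoms arbitrary); the premises hold there but the conclusion fails.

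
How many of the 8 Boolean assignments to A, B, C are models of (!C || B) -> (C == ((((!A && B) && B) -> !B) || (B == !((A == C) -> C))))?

Initial set: {((!C || B) -> (C == ((((!A && B) && B) -> !B) || (B == !((A == C) -> C)))))}.
((!C || B) -> (C == ((((!A && B) && B) -> !B) || (B == !((A == C) -> C))))): β-rule — branch into !(!C || B)  //  (C == ((((!A && B) && B) -> !B) || (B == !((A == C) -> C)))).
  branch 1 (add !(!C || B)):
    !(!C || B): α-rule — add !!C, !B.
    ○ open, literals {B=F, C=T}.
  branch 2 (add (C == ((((!A && B) && B) -> !B) || (B == !((A == C) -> C))))):
    (C == ((((!A && B) && B) -> !B) || (B == !((A == C) -> C)))): β-rule — branch into C, ((((!A && B) && B) -> !B) || (B == !((A == C) -> C)))  //  !C, !((((!A && B) && B) -> !B) || (B == !((A == C) -> C))).
      branch 2.1 (add C, ((((!A && B) && B) -> !B) || (B == !((A == C) -> C)))):
        ((((!A && B) && B) -> !B) || (B == !((A == C) -> C))): β-rule — branch into (((!A && B) && B) -> !B)  //  (B == !((A == C) -> C)).
          branch 2.1.1 (add (((!A && B) && B) -> !B)):
            (((!A && B) && B) -> !B): β-rule — branch into !((!A && B) && B)  //  !B.
              branch 2.1.1.1 (add !((!A && B) && B)):
                !((!A && B) && B): β-rule — branch into !(!A && B)  //  !B.
                  branch 2.1.1.1.1 (add !(!A && B)):
                    !(!A && B): β-rule — branch into !!A  //  !B.
                      branch 2.1.1.1.1.1 (add !!A):
                        ○ open, literals {A=T, C=T}.
                      branch 2.1.1.1.1.2 (add !B):
                        ○ open, literals {B=F, C=T}.
                  branch 2.1.1.1.2 (add !B):
                    ○ open, literals {B=F, C=T}.
              branch 2.1.1.2 (add !B):
                ○ open, literals {B=F, C=T}.
          branch 2.1.2 (add (B == !((A == C) -> C))):
            (B == !((A == C) -> C)): β-rule — branch into B, !((A == C) -> C)  //  !B, !!((A == C) -> C).
              branch 2.1.2.1 (add B, !((A == C) -> C)):
                !((A == C) -> C): α-rule — add (A == C), !C.
                × closes — contains both C and !C.
              branch 2.1.2.2 (add !B, !!((A == C) -> C)):
                !!((A == C) -> C): β-rule — branch into !(A == C)  //  C.
                  branch 2.1.2.2.1 (add !(A == C)):
                    !(A == C): β-rule — branch into A, !C  //  !A, C.
                      branch 2.1.2.2.1.1 (add A, !C):
                        × closes — contains both C and !C.
                      branch 2.1.2.2.1.2 (add !A, C):
                        ○ open, literals {A=F, B=F, C=T}.
                  branch 2.1.2.2.2 (add C):
                    ○ open, literals {B=F, C=T}.
      branch 2.2 (add !C, !((((!A && B) && B) -> !B) || (B == !((A == C) -> C)))):
        !((((!A && B) && B) -> !B) || (B == !((A == C) -> C))): α-rule — add !(((!A && B) && B) -> !B), !(B == !((A == C) -> C)).
        !(((!A && B) && B) -> !B): α-rule — add ((!A && B) && B), !!B.
        ((!A && B) && B): α-rule — add (!A && B), B.
        (!A && B): α-rule — add !A, B.
        !(B == !((A == C) -> C)): β-rule — branch into B, !!((A == C) -> C)  //  !B, !((A == C) -> C).
          branch 2.2.1 (add B, !!((A == C) -> C)):
            !!((A == C) -> C): β-rule — branch into !(A == C)  //  C.
              branch 2.2.1.1 (add !(A == C)):
                !(A == C): β-rule — branch into A, !C  //  !A, C.
                  branch 2.2.1.1.1 (add A, !C):
                    × closes — contains both A and !A.
                  branch 2.2.1.1.2 (add !A, C):
                    × closes — contains both C and !C.
              branch 2.2.1.2 (add C):
                × closes — contains both C and !C.
          branch 2.2.2 (add !B, !((A == C) -> C)):
            × closes — contains both B and !B.
6 branches closed, 7 open.
Each open branch fixes some atoms; the unmentioned ones are free. Counting distinct full assignments: branch {B=F, C=T} (A) contributes 2 new; branch {A=T, C=T} (B) contributes 1 new; branch {B=F, C=T} (A) contributes 0 new; branch {B=F, C=T} (A) contributes 0 new; branch {B=F, C=T} (A) contributes 0 new; branch {A=F, B=F, C=T} (none free) contributes 0 new; branch {B=F, C=T} (A) contributes 0 new. Total: 3.

3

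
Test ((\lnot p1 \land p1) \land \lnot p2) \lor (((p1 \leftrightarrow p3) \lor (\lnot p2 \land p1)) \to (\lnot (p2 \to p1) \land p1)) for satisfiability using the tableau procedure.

Initial set: {(((\lnot p1 \land p1) \land \lnot p2) \lor (((p1 \leftrightarrow p3) \lor (\lnot p2 \land p1)) \to (\lnot (p2 \to p1) \land p1)))}.
(((\lnot p1 \land p1) \land \lnot p2) \lor (((p1 \leftrightarrow p3) \lor (\lnot p2 \land p1)) \to (\lnot (p2 \to p1) \land p1))): β-rule — branch into ((\lnot p1 \land p1) \land \lnot p2)  //  (((p1 \leftrightarrow p3) \lor (\lnot p2 \land p1)) \to (\lnot (p2 \to p1) \land p1)).
  branch 1 (add ((\lnot p1 \land p1) \land \lnot p2)):
    ((\lnot p1 \land p1) \land \lnot p2): α-rule — add (\lnot p1 \land p1), \lnot p2.
    (\lnot p1 \land p1): α-rule — add \lnot p1, p1.
    × closes — contains both p1 and \lnot p1.
  branch 2 (add (((p1 \leftrightarrow p3) \lor (\lnot p2 \land p1)) \to (\lnot (p2 \to p1) \land p1))):
    (((p1 \leftrightarrow p3) \lor (\lnot p2 \land p1)) \to (\lnot (p2 \to p1) \land p1)): β-rule — branch into \lnot ((p1 \leftrightarrow p3) \lor (\lnot p2 \land p1))  //  (\lnot (p2 \to p1) \land p1).
      branch 2.1 (add \lnot ((p1 \leftrightarrow p3) \lor (\lnot p2 \land p1))):
        \lnot ((p1 \leftrightarrow p3) \lor (\lnot p2 \land p1)): α-rule — add \lnot (p1 \leftrightarrow p3), \lnot (\lnot p2 \land p1).
        \lnot (p1 \leftrightarrow p3): β-rule — branch into p1, \lnot p3  //  \lnot p1, p3.
          branch 2.1.1 (add p1, \lnot p3):
            \lnot (\lnot p2 \land p1): β-rule — branch into \lnot \lnot p2  //  \lnot p1.
              branch 2.1.1.1 (add \lnot \lnot p2):
                ○ open, literals {p1=T, p2=T, p3=F}.
              branch 2.1.1.2 (add \lnot p1):
                × closes — contains both p1 and \lnot p1.
          branch 2.1.2 (add \lnot p1, p3):
            \lnot (\lnot p2 \land p1): β-rule — branch into \lnot \lnot p2  //  \lnot p1.
              branch 2.1.2.1 (add \lnot \lnot p2):
                ○ open, literals {p1=F, p2=T, p3=T}.
              branch 2.1.2.2 (add \lnot p1):
                ○ open, literals {p1=F, p3=T}.
      branch 2.2 (add (\lnot (p2 \to p1) \land p1)):
        (\lnot (p2 \to p1) \land p1): α-rule — add \lnot (p2 \to p1), p1.
        \lnot (p2 \to p1): α-rule — add p2, \lnot p1.
        × closes — contains both p1 and \lnot p1.
3 branches closed, 3 open.
An open branch gives a satisfying assignment: p1=T, p2=T, p3=F.

Satisfiable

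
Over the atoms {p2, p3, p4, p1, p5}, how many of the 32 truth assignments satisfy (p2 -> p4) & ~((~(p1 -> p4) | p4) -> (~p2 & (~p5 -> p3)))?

11

Initial set: {((p2 -> p4) & ~((~(p1 -> p4) | p4) -> (~p2 & (~p5 -> p3))))}.
((p2 -> p4) & ~((~(p1 -> p4) | p4) -> (~p2 & (~p5 -> p3)))): α-rule — add (p2 -> p4), ~((~(p1 -> p4) | p4) -> (~p2 & (~p5 -> p3))).
~((~(p1 -> p4) | p4) -> (~p2 & (~p5 -> p3))): α-rule — add (~(p1 -> p4) | p4), ~(~p2 & (~p5 -> p3)).
(p2 -> p4): β-rule — branch into ~p2  //  p4.
  branch 1 (add ~p2):
    (~(p1 -> p4) | p4): β-rule — branch into ~(p1 -> p4)  //  p4.
      branch 1.1 (add ~(p1 -> p4)):
        ~(p1 -> p4): α-rule — add p1, ~p4.
        ~(~p2 & (~p5 -> p3)): β-rule — branch into ~~p2  //  ~(~p5 -> p3).
          branch 1.1.1 (add ~~p2):
            × closes — contains both p2 and ~p2.
          branch 1.1.2 (add ~(~p5 -> p3)):
            ~(~p5 -> p3): α-rule — add ~p5, ~p3.
            ○ open, literals {p1=T, p2=F, p3=F, p4=F, p5=F}.
      branch 1.2 (add p4):
        ~(~p2 & (~p5 -> p3)): β-rule — branch into ~~p2  //  ~(~p5 -> p3).
          branch 1.2.1 (add ~~p2):
            × closes — contains both p2 and ~p2.
          branch 1.2.2 (add ~(~p5 -> p3)):
            ~(~p5 -> p3): α-rule — add ~p5, ~p3.
            ○ open, literals {p2=F, p3=F, p4=T, p5=F}.
  branch 2 (add p4):
    (~(p1 -> p4) | p4): β-rule — branch into ~(p1 -> p4)  //  p4.
      branch 2.1 (add ~(p1 -> p4)):
        ~(p1 -> p4): α-rule — add p1, ~p4.
        × closes — contains both p4 and ~p4.
      branch 2.2 (add p4):
        ~(~p2 & (~p5 -> p3)): β-rule — branch into ~~p2  //  ~(~p5 -> p3).
          branch 2.2.1 (add ~~p2):
            ○ open, literals {p2=T, p4=T}.
          branch 2.2.2 (add ~(~p5 -> p3)):
            ~(~p5 -> p3): α-rule — add ~p5, ~p3.
            ○ open, literals {p3=F, p4=T, p5=F}.
3 branches closed, 4 open.
Each open branch fixes some atoms; the unmentioned ones are free. Counting distinct full assignments: branch {p1=T, p2=F, p3=F, p4=F, p5=F} (none free) contributes 1 new; branch {p2=F, p3=F, p4=T, p5=F} (p1) contributes 2 new; branch {p2=T, p4=T} (p3, p1, p5) contributes 8 new; branch {p3=F, p4=T, p5=F} (p2, p1) contributes 0 new. Total: 11.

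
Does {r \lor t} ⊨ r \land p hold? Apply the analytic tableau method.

No

Initial set: {(r \lor t); \lnot (r \land p)}.
(r \lor t): β-rule — branch into r  //  t.
  branch 1 (add r):
    \lnot (r \land p): β-rule — branch into \lnot r  //  \lnot p.
      branch 1.1 (add \lnot r):
        × closes — contains both r and \lnot r.
      branch 1.2 (add \lnot p):
        ○ open, literals {p=false, r=true}.
  branch 2 (add t):
    \lnot (r \land p): β-rule — branch into \lnot r  //  \lnot p.
      branch 2.1 (add \lnot r):
        ○ open, literals {r=false, t=true}.
      branch 2.2 (add \lnot p):
        ○ open, literals {p=false, t=true}.
1 branch closed, 3 open.
An open branch gives a countermodel: p=false, r=true (unmentioned atoms arbitrary); the premises hold there but the conclusion fails.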